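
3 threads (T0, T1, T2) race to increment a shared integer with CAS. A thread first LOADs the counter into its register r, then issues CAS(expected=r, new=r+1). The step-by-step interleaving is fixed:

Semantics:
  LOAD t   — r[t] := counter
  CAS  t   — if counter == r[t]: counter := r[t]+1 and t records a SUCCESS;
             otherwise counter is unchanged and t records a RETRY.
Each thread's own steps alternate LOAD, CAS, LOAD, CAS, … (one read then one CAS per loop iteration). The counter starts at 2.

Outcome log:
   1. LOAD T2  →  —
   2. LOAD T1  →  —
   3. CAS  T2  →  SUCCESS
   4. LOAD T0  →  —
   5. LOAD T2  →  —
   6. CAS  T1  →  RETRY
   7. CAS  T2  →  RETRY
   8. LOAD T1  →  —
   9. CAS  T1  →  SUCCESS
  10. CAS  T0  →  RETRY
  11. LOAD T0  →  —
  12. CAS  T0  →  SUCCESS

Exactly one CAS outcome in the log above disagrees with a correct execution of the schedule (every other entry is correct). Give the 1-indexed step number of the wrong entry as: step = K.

Correct run:
1. LOAD T2 → mem=2 r[T2]=2 [LOAD]
2. LOAD T1 → mem=2 r[T1]=2 [LOAD]
3. CAS T2 → mem=3 r[T2]=2 [OK]
4. LOAD T0 → mem=3 r[T0]=3 [LOAD]
5. LOAD T2 → mem=3 r[T2]=3 [LOAD]
6. CAS T1 → mem=3 r[T1]=2 [RETRY]
7. CAS T2 → mem=4 r[T2]=3 [OK]
8. LOAD T1 → mem=4 r[T1]=4 [LOAD]
9. CAS T1 → mem=5 r[T1]=4 [OK]
10. CAS T0 → mem=5 r[T0]=3 [RETRY]
11. LOAD T0 → mem=5 r[T0]=5 [LOAD]
12. CAS T0 → mem=6 r[T0]=5 [OK]
Log disagrees first at step 7.

step = 7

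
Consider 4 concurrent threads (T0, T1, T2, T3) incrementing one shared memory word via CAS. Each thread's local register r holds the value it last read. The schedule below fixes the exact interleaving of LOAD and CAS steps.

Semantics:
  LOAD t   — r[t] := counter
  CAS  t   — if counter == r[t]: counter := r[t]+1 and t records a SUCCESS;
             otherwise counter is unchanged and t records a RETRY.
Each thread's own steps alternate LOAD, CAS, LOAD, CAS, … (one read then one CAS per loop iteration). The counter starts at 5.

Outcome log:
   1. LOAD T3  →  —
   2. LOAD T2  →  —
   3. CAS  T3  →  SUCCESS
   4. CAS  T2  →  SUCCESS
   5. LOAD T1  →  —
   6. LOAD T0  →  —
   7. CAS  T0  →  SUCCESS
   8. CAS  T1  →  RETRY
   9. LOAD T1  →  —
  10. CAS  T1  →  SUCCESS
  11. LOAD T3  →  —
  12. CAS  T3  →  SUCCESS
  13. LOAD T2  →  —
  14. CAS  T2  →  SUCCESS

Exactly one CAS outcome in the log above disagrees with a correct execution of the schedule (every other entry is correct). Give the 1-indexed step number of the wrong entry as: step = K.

Re-executing:
T3 LOAD — after: cnt=5, r=5 — load
T2 LOAD — after: cnt=5, r=5 — load
T3 CAS — after: cnt=6, r=5 — ok
T2 CAS — after: cnt=6, r=5 — retry
T1 LOAD — after: cnt=6, r=6 — load
T0 LOAD — after: cnt=6, r=6 — load
T0 CAS — after: cnt=7, r=6 — ok
T1 CAS — after: cnt=7, r=6 — retry
T1 LOAD — after: cnt=7, r=7 — load
T1 CAS — after: cnt=8, r=7 — ok
T3 LOAD — after: cnt=8, r=8 — load
T3 CAS — after: cnt=9, r=8 — ok
T2 LOAD — after: cnt=9, r=9 — load
T2 CAS — after: cnt=10, r=9 — ok
Mismatch at 4.

step = 4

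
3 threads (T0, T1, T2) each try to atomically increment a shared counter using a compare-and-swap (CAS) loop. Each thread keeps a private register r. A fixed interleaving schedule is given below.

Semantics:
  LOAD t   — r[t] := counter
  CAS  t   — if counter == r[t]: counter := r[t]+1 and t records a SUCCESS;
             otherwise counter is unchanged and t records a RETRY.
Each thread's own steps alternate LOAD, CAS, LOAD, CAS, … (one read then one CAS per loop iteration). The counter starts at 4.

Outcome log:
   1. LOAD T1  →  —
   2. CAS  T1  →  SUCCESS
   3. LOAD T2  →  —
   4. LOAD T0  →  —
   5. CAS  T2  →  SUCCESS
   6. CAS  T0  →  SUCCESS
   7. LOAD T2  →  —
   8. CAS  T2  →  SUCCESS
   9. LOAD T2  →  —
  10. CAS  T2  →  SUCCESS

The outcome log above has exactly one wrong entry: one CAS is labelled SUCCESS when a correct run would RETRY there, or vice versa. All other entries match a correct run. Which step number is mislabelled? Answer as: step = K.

step = 6

Reference trace:
1. LOAD T1 → mem=4 r[T1]=4 [LOAD]
2. CAS T1 → mem=5 r[T1]=4 [OK]
3. LOAD T2 → mem=5 r[T2]=5 [LOAD]
4. LOAD T0 → mem=5 r[T0]=5 [LOAD]
5. CAS T2 → mem=6 r[T2]=5 [OK]
6. CAS T0 → mem=6 r[T0]=5 [RETRY]
7. LOAD T2 → mem=6 r[T2]=6 [LOAD]
8. CAS T2 → mem=7 r[T2]=6 [OK]
9. LOAD T2 → mem=7 r[T2]=7 [LOAD]
10. CAS T2 → mem=8 r[T2]=7 [OK]
Log disagrees first at step 6.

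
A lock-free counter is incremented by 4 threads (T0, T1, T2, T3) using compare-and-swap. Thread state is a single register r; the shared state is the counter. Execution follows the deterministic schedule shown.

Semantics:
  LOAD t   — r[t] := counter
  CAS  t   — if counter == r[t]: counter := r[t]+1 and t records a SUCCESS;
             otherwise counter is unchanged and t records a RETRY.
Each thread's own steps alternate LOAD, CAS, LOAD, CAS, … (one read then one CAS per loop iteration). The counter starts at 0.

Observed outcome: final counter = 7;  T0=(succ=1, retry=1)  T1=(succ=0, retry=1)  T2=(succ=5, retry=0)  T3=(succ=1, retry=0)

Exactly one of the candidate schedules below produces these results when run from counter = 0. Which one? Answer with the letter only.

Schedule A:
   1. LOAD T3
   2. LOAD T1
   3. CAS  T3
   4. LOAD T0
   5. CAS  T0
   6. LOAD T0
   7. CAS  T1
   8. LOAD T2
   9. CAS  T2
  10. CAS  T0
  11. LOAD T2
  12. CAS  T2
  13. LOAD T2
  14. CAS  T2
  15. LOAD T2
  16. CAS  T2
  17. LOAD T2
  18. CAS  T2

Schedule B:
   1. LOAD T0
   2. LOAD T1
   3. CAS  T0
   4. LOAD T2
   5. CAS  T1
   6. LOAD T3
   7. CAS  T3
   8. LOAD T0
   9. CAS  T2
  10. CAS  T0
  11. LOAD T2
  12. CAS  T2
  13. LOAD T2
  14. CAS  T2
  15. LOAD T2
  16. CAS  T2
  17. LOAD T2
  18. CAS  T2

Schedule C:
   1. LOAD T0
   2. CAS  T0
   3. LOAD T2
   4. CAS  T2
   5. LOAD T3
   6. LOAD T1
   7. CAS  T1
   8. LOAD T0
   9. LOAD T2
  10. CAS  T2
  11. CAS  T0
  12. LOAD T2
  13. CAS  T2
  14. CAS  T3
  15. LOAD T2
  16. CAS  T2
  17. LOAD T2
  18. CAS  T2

A

Run A:
   1) LOAD T3:  M=0  r_T3=0
   2) LOAD T1:  M=0  r_T1=0
   3) CAS  T3:  M=1  r_T3=0 ✓
   4) LOAD T0:  M=1  r_T0=1
   5) CAS  T0:  M=2  r_T0=1 ✓
   6) LOAD T0:  M=2  r_T0=2
   7) CAS  T1:  M=2  r_T1=0 ✗
   8) LOAD T2:  M=2  r_T2=2
   9) CAS  T2:  M=3  r_T2=2 ✓
  10) CAS  T0:  M=3  r_T0=2 ✗
  11) LOAD T2:  M=3  r_T2=3
  12) CAS  T2:  M=4  r_T2=3 ✓
  13) LOAD T2:  M=4  r_T2=4
  14) CAS  T2:  M=5  r_T2=4 ✓
  15) LOAD T2:  M=5  r_T2=5
  16) CAS  T2:  M=6  r_T2=5 ✓
  17) LOAD T2:  M=6  r_T2=6
  18) CAS  T2:  M=7  r_T2=6 ✓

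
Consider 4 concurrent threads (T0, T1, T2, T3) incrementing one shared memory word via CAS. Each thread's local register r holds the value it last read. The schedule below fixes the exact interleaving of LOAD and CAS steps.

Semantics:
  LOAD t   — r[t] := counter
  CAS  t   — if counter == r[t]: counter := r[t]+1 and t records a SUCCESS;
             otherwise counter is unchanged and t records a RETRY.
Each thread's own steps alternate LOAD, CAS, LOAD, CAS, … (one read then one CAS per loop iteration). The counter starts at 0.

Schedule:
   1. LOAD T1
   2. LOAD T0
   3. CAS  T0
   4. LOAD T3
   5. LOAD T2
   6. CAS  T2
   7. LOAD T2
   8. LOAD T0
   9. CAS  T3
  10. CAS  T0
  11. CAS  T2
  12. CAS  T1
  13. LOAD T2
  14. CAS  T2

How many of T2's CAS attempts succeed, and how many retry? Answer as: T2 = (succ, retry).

step 1: T1 LOAD ⇒ load; ctr=0 reg=0
step 2: T0 LOAD ⇒ load; ctr=0 reg=0
step 3: T0 CAS ⇒ ok; ctr=1 reg=0
step 4: T3 LOAD ⇒ load; ctr=1 reg=1
step 5: T2 LOAD ⇒ load; ctr=1 reg=1
step 6: T2 CAS ⇒ ok; ctr=2 reg=1
step 7: T2 LOAD ⇒ load; ctr=2 reg=2
step 8: T0 LOAD ⇒ load; ctr=2 reg=2
step 9: T3 CAS ⇒ retry; ctr=2 reg=1
step 10: T0 CAS ⇒ ok; ctr=3 reg=2
step 11: T2 CAS ⇒ retry; ctr=3 reg=2
step 12: T1 CAS ⇒ retry; ctr=3 reg=0
step 13: T2 LOAD ⇒ load; ctr=3 reg=3
step 14: T2 CAS ⇒ ok; ctr=4 reg=3

T2 = (2, 1)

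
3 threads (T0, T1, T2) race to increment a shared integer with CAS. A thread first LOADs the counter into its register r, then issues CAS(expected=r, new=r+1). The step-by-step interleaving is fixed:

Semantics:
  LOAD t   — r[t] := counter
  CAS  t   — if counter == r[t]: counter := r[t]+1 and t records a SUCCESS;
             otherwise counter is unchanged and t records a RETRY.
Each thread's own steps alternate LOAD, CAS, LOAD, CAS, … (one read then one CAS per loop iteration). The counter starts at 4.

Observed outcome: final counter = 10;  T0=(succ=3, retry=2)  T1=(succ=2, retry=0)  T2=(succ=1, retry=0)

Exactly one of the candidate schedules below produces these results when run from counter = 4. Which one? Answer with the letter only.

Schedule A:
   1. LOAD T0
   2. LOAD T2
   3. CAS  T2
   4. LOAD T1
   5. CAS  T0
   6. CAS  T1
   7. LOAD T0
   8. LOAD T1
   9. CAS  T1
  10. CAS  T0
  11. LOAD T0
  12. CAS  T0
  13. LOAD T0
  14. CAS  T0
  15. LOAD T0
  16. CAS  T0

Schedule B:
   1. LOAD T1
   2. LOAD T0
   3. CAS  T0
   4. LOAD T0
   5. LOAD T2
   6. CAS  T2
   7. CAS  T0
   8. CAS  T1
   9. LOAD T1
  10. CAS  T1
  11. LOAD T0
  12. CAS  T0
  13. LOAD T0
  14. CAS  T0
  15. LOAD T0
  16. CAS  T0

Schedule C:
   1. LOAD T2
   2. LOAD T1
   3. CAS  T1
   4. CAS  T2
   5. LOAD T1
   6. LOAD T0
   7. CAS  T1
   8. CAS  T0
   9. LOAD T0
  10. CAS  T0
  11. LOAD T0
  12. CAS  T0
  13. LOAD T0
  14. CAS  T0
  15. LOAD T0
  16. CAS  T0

Tracing schedule A:
[1] T0.load  rd  (counter 4, T0.r 4)
[2] T2.load  rd  (counter 4, T2.r 4)
[3] T2.cas  hit  (counter 5, T2.r 4)
[4] T1.load  rd  (counter 5, T1.r 5)
[5] T0.cas  miss  (counter 5, T0.r 4)
[6] T1.cas  hit  (counter 6, T1.r 5)
[7] T0.load  rd  (counter 6, T0.r 6)
[8] T1.load  rd  (counter 6, T1.r 6)
[9] T1.cas  hit  (counter 7, T1.r 6)
[10] T0.cas  miss  (counter 7, T0.r 6)
[11] T0.load  rd  (counter 7, T0.r 7)
[12] T0.cas  hit  (counter 8, T0.r 7)
[13] T0.load  rd  (counter 8, T0.r 8)
[14] T0.cas  hit  (counter 9, T0.r 8)
[15] T0.load  rd  (counter 9, T0.r 9)
[16] T0.cas  hit  (counter 10, T0.r 9)

A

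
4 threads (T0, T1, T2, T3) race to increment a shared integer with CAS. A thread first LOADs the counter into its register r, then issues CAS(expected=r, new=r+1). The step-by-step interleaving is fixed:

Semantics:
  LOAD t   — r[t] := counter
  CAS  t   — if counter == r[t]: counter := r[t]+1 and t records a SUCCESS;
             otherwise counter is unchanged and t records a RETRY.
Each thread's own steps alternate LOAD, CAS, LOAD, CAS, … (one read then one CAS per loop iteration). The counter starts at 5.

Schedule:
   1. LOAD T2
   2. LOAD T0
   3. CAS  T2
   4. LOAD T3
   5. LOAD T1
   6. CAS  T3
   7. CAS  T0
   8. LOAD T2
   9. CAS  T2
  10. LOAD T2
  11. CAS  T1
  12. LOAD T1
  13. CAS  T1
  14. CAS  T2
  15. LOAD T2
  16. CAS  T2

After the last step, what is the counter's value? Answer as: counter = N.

[1] T2.load  rd  (counter 5, T2.r 5)
[2] T0.load  rd  (counter 5, T0.r 5)
[3] T2.cas  hit  (counter 6, T2.r 5)
[4] T3.load  rd  (counter 6, T3.r 6)
[5] T1.load  rd  (counter 6, T1.r 6)
[6] T3.cas  hit  (counter 7, T3.r 6)
[7] T0.cas  miss  (counter 7, T0.r 5)
[8] T2.load  rd  (counter 7, T2.r 7)
[9] T2.cas  hit  (counter 8, T2.r 7)
[10] T2.load  rd  (counter 8, T2.r 8)
[11] T1.cas  miss  (counter 8, T1.r 6)
[12] T1.load  rd  (counter 8, T1.r 8)
[13] T1.cas  hit  (counter 9, T1.r 8)
[14] T2.cas  miss  (counter 9, T2.r 8)
[15] T2.load  rd  (counter 9, T2.r 9)
[16] T2.cas  hit  (counter 10, T2.r 9)

counter = 10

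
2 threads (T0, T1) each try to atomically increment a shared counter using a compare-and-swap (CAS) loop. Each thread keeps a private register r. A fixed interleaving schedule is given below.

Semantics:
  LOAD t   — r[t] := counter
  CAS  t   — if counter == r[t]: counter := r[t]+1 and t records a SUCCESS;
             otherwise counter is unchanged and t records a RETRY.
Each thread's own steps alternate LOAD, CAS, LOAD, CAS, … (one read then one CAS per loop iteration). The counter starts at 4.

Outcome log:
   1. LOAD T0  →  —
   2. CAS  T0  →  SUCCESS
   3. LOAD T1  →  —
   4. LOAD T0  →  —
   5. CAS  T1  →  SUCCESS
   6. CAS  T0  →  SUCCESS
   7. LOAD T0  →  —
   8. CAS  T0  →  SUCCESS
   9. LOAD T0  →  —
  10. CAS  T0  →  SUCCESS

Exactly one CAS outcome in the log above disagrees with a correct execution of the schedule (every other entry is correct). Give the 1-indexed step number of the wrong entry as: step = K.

step = 6

Correct run:
   1) LOAD T0:  M=4  r_T0=4
   2) CAS  T0:  M=5  r_T0=4 ✓
   3) LOAD T1:  M=5  r_T1=5
   4) LOAD T0:  M=5  r_T0=5
   5) CAS  T1:  M=6  r_T1=5 ✓
   6) CAS  T0:  M=6  r_T0=5 ✗
   7) LOAD T0:  M=6  r_T0=6
   8) CAS  T0:  M=7  r_T0=6 ✓
   9) LOAD T0:  M=7  r_T0=7
  10) CAS  T0:  M=8  r_T0=7 ✓
Flip is step 6.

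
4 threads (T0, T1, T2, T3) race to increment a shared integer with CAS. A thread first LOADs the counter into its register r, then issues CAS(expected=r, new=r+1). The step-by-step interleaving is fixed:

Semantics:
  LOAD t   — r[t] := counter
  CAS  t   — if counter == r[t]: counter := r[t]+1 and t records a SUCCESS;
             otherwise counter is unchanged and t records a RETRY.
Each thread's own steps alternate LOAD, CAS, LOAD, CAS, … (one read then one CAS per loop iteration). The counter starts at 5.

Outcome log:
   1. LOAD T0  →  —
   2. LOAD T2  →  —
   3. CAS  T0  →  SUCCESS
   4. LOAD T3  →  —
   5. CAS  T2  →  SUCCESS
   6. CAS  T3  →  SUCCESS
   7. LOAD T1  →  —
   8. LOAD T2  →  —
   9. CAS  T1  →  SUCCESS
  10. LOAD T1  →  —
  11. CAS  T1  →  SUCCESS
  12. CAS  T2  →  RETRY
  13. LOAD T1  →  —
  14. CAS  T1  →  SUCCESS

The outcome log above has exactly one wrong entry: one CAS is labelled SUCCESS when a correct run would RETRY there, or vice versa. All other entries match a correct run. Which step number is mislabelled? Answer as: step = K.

step = 5

Re-executing:
#1 T0 reads 5
#2 T2 reads 5
#3 T0 CAS(5→6) writes; counter now 6
#4 T3 reads 6
#5 T2 CAS(5→6) fails; counter now 6
#6 T3 CAS(6→7) writes; counter now 7
#7 T1 reads 7
#8 T2 reads 7
#9 T1 CAS(7→8) writes; counter now 8
#10 T1 reads 8
#11 T1 CAS(8→9) writes; counter now 9
#12 T2 CAS(7→8) fails; counter now 9
#13 T1 reads 9
#14 T1 CAS(9→10) writes; counter now 10
Mismatch at 5.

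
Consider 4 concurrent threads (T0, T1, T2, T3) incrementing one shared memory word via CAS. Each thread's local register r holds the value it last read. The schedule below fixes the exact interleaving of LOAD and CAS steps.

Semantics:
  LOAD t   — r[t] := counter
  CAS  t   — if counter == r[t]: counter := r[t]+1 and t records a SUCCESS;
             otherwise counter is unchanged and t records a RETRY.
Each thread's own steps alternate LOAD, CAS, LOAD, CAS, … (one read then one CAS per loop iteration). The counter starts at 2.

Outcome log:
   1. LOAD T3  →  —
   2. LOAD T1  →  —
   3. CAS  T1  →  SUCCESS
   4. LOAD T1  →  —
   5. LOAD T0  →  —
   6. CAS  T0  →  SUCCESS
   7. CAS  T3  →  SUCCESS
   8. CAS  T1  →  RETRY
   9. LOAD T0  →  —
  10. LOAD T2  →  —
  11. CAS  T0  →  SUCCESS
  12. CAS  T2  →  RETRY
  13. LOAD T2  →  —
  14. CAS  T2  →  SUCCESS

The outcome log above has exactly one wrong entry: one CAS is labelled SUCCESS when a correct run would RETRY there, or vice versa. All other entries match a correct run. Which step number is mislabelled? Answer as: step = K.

step = 7

Correct run:
step 1: T3 LOAD ⇒ load; ctr=2 reg=2
step 2: T1 LOAD ⇒ load; ctr=2 reg=2
step 3: T1 CAS ⇒ ok; ctr=3 reg=2
step 4: T1 LOAD ⇒ load; ctr=3 reg=3
step 5: T0 LOAD ⇒ load; ctr=3 reg=3
step 6: T0 CAS ⇒ ok; ctr=4 reg=3
step 7: T3 CAS ⇒ retry; ctr=4 reg=2
step 8: T1 CAS ⇒ retry; ctr=4 reg=3
step 9: T0 LOAD ⇒ load; ctr=4 reg=4
step 10: T2 LOAD ⇒ load; ctr=4 reg=4
step 11: T0 CAS ⇒ ok; ctr=5 reg=4
step 12: T2 CAS ⇒ retry; ctr=5 reg=4
step 13: T2 LOAD ⇒ load; ctr=5 reg=5
step 14: T2 CAS ⇒ ok; ctr=6 reg=5
Mismatch at 7.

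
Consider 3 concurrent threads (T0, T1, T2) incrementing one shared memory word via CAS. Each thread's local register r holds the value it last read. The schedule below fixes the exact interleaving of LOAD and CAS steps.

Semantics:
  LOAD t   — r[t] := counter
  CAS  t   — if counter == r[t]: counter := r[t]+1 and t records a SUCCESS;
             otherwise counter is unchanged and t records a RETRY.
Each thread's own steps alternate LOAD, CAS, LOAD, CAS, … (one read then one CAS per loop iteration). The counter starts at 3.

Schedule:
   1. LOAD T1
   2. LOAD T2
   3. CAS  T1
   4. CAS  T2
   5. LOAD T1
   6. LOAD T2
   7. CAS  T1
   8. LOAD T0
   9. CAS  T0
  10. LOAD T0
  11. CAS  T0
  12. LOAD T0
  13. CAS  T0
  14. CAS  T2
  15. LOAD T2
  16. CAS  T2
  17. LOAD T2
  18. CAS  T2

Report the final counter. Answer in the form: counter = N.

step 1: T1 LOAD ⇒ load; ctr=3 reg=3
step 2: T2 LOAD ⇒ load; ctr=3 reg=3
step 3: T1 CAS ⇒ ok; ctr=4 reg=3
step 4: T2 CAS ⇒ retry; ctr=4 reg=3
step 5: T1 LOAD ⇒ load; ctr=4 reg=4
step 6: T2 LOAD ⇒ load; ctr=4 reg=4
step 7: T1 CAS ⇒ ok; ctr=5 reg=4
step 8: T0 LOAD ⇒ load; ctr=5 reg=5
step 9: T0 CAS ⇒ ok; ctr=6 reg=5
step 10: T0 LOAD ⇒ load; ctr=6 reg=6
step 11: T0 CAS ⇒ ok; ctr=7 reg=6
step 12: T0 LOAD ⇒ load; ctr=7 reg=7
step 13: T0 CAS ⇒ ok; ctr=8 reg=7
step 14: T2 CAS ⇒ retry; ctr=8 reg=4
step 15: T2 LOAD ⇒ load; ctr=8 reg=8
step 16: T2 CAS ⇒ ok; ctr=9 reg=8
step 17: T2 LOAD ⇒ load; ctr=9 reg=9
step 18: T2 CAS ⇒ ok; ctr=10 reg=9

counter = 10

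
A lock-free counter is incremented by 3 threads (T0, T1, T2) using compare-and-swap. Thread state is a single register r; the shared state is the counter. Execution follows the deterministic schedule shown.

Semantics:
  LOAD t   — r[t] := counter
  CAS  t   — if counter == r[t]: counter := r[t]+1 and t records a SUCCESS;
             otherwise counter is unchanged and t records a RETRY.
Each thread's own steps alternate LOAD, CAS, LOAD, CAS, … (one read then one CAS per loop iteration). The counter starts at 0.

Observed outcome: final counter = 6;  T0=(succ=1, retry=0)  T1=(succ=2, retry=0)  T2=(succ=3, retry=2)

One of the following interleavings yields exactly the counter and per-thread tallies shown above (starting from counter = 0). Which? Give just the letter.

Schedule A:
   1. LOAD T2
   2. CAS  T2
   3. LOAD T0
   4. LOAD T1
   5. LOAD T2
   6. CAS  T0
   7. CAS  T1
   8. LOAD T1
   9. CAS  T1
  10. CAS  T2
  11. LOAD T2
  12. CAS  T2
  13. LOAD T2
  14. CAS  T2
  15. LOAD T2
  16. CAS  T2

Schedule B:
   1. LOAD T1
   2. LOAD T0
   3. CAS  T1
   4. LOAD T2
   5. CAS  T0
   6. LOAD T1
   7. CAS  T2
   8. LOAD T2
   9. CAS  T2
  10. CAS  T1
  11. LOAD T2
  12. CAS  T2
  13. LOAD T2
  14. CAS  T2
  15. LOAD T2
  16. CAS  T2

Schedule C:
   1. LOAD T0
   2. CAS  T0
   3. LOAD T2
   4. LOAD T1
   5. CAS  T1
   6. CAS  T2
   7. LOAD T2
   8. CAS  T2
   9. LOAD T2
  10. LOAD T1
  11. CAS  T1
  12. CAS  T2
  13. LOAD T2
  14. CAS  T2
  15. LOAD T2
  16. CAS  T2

Run C:
T0 LOAD — after: cnt=0, r=0 — load
T0 CAS — after: cnt=1, r=0 — ok
T2 LOAD — after: cnt=1, r=1 — load
T1 LOAD — after: cnt=1, r=1 — load
T1 CAS — after: cnt=2, r=1 — ok
T2 CAS — after: cnt=2, r=1 — retry
T2 LOAD — after: cnt=2, r=2 — load
T2 CAS — after: cnt=3, r=2 — ok
T2 LOAD — after: cnt=3, r=3 — load
T1 LOAD — after: cnt=3, r=3 — load
T1 CAS — after: cnt=4, r=3 — ok
T2 CAS — after: cnt=4, r=3 — retry
T2 LOAD — after: cnt=4, r=4 — load
T2 CAS — after: cnt=5, r=4 — ok
T2 LOAD — after: cnt=5, r=5 — load
T2 CAS — after: cnt=6, r=5 — ok

C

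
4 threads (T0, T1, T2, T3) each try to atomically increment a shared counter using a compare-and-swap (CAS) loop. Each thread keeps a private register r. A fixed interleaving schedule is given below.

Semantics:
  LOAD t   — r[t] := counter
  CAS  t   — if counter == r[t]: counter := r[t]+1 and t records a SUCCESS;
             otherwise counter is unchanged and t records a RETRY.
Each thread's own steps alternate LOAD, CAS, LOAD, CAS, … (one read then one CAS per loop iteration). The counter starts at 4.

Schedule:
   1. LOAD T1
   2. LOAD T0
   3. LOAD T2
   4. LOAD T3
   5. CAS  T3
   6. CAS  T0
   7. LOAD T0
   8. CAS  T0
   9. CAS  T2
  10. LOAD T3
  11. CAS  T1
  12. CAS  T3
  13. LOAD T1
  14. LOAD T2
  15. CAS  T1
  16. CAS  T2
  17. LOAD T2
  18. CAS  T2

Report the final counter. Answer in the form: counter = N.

counter = 9

T1 LOAD — after: cnt=4, r=4 — load
T0 LOAD — after: cnt=4, r=4 — load
T2 LOAD — after: cnt=4, r=4 — load
T3 LOAD — after: cnt=4, r=4 — load
T3 CAS — after: cnt=5, r=4 — ok
T0 CAS — after: cnt=5, r=4 — retry
T0 LOAD — after: cnt=5, r=5 — load
T0 CAS — after: cnt=6, r=5 — ok
T2 CAS — after: cnt=6, r=4 — retry
T3 LOAD — after: cnt=6, r=6 — load
T1 CAS — after: cnt=6, r=4 — retry
T3 CAS — after: cnt=7, r=6 — ok
T1 LOAD — after: cnt=7, r=7 — load
T2 LOAD — after: cnt=7, r=7 — load
T1 CAS — after: cnt=8, r=7 — ok
T2 CAS — after: cnt=8, r=7 — retry
T2 LOAD — after: cnt=8, r=8 — load
T2 CAS — after: cnt=9, r=8 — ok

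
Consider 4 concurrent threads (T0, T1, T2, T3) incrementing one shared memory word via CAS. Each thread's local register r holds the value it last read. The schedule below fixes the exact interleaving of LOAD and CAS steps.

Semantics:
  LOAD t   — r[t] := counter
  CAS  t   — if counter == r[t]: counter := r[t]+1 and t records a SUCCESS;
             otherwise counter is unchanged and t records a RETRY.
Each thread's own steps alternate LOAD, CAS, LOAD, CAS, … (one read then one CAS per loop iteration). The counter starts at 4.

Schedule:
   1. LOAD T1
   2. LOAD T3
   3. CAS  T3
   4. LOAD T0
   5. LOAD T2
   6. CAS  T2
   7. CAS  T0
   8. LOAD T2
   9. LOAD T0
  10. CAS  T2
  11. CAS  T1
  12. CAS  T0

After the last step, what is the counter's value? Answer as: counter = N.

step 1: T1 LOAD ⇒ load; ctr=4 reg=4
step 2: T3 LOAD ⇒ load; ctr=4 reg=4
step 3: T3 CAS ⇒ ok; ctr=5 reg=4
step 4: T0 LOAD ⇒ load; ctr=5 reg=5
step 5: T2 LOAD ⇒ load; ctr=5 reg=5
step 6: T2 CAS ⇒ ok; ctr=6 reg=5
step 7: T0 CAS ⇒ retry; ctr=6 reg=5
step 8: T2 LOAD ⇒ load; ctr=6 reg=6
step 9: T0 LOAD ⇒ load; ctr=6 reg=6
step 10: T2 CAS ⇒ ok; ctr=7 reg=6
step 11: T1 CAS ⇒ retry; ctr=7 reg=4
step 12: T0 CAS ⇒ retry; ctr=7 reg=6

counter = 7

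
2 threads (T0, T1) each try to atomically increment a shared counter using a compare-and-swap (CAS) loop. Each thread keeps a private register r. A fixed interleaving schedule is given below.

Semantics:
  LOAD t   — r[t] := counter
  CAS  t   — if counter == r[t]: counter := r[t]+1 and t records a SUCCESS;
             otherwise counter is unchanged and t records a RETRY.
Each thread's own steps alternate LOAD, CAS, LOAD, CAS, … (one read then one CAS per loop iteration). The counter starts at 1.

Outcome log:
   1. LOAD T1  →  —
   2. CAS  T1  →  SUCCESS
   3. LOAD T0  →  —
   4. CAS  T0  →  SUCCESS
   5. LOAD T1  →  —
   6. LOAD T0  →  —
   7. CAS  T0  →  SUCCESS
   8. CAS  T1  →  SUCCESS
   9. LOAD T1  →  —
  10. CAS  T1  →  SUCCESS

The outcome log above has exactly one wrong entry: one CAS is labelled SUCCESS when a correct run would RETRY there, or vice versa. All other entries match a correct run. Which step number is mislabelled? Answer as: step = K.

Re-executing:
[1] T1.load  rd  (counter 1, T1.r 1)
[2] T1.cas  hit  (counter 2, T1.r 1)
[3] T0.load  rd  (counter 2, T0.r 2)
[4] T0.cas  hit  (counter 3, T0.r 2)
[5] T1.load  rd  (counter 3, T1.r 3)
[6] T0.load  rd  (counter 3, T0.r 3)
[7] T0.cas  hit  (counter 4, T0.r 3)
[8] T1.cas  miss  (counter 4, T1.r 3)
[9] T1.load  rd  (counter 4, T1.r 4)
[10] T1.cas  hit  (counter 5, T1.r 4)
Log disagrees first at step 8.

step = 8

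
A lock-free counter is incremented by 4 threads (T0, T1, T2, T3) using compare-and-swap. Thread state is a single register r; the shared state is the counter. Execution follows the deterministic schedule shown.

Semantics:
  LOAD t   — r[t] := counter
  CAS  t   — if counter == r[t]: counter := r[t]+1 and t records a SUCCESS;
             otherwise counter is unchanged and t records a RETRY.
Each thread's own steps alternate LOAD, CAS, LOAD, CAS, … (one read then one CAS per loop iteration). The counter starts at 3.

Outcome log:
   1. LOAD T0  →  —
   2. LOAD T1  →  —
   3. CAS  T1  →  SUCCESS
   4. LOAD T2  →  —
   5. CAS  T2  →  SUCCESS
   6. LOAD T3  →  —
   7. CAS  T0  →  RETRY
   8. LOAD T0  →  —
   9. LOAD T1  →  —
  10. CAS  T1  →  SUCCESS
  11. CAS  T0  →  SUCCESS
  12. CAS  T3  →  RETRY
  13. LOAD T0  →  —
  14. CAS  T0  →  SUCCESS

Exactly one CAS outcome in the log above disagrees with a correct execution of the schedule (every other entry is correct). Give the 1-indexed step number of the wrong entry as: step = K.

step = 11

Reference trace:
T0 LOAD — after: cnt=3, r=3 — load
T1 LOAD — after: cnt=3, r=3 — load
T1 CAS — after: cnt=4, r=3 — ok
T2 LOAD — after: cnt=4, r=4 — load
T2 CAS — after: cnt=5, r=4 — ok
T3 LOAD — after: cnt=5, r=5 — load
T0 CAS — after: cnt=5, r=3 — retry
T0 LOAD — after: cnt=5, r=5 — load
T1 LOAD — after: cnt=5, r=5 — load
T1 CAS — after: cnt=6, r=5 — ok
T0 CAS — after: cnt=6, r=5 — retry
T3 CAS — after: cnt=6, r=5 — retry
T0 LOAD — after: cnt=6, r=6 — load
T0 CAS — after: cnt=7, r=6 — ok
Log disagrees first at step 11.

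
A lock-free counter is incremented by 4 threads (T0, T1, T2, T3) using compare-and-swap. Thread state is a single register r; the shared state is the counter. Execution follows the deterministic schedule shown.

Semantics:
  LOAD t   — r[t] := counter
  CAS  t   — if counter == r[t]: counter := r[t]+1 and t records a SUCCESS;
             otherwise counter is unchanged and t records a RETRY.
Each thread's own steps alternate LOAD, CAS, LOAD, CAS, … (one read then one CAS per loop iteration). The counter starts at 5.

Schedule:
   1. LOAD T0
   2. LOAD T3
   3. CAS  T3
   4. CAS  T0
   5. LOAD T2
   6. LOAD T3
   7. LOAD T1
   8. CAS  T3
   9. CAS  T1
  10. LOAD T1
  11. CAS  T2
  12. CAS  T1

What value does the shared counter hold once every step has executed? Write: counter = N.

T0 LOAD — after: cnt=5, r=5 — load
T3 LOAD — after: cnt=5, r=5 — load
T3 CAS — after: cnt=6, r=5 — ok
T0 CAS — after: cnt=6, r=5 — retry
T2 LOAD — after: cnt=6, r=6 — load
T3 LOAD — after: cnt=6, r=6 — load
T1 LOAD — after: cnt=6, r=6 — load
T3 CAS — after: cnt=7, r=6 — ok
T1 CAS — after: cnt=7, r=6 — retry
T1 LOAD — after: cnt=7, r=7 — load
T2 CAS — after: cnt=7, r=6 — retry
T1 CAS — after: cnt=8, r=7 — ok

counter = 8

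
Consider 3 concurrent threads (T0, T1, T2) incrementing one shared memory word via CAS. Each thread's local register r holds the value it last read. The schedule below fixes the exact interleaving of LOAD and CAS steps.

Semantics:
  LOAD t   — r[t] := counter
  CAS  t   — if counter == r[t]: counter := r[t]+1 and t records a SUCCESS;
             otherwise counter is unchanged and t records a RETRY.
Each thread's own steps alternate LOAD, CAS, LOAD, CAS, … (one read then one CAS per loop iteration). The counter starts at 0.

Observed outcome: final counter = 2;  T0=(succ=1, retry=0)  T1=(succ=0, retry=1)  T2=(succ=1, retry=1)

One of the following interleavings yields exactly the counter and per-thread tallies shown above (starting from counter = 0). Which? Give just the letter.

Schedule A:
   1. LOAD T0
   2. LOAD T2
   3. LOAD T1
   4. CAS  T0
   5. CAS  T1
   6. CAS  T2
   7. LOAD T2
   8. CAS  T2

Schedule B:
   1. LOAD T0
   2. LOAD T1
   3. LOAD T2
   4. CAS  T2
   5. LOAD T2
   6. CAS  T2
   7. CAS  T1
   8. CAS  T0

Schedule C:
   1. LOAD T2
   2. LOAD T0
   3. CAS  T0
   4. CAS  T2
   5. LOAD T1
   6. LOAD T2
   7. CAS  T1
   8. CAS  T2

Run A:
step 1: T0 LOAD ⇒ load; ctr=0 reg=0
step 2: T2 LOAD ⇒ load; ctr=0 reg=0
step 3: T1 LOAD ⇒ load; ctr=0 reg=0
step 4: T0 CAS ⇒ ok; ctr=1 reg=0
step 5: T1 CAS ⇒ retry; ctr=1 reg=0
step 6: T2 CAS ⇒ retry; ctr=1 reg=0
step 7: T2 LOAD ⇒ load; ctr=1 reg=1
step 8: T2 CAS ⇒ ok; ctr=2 reg=1

A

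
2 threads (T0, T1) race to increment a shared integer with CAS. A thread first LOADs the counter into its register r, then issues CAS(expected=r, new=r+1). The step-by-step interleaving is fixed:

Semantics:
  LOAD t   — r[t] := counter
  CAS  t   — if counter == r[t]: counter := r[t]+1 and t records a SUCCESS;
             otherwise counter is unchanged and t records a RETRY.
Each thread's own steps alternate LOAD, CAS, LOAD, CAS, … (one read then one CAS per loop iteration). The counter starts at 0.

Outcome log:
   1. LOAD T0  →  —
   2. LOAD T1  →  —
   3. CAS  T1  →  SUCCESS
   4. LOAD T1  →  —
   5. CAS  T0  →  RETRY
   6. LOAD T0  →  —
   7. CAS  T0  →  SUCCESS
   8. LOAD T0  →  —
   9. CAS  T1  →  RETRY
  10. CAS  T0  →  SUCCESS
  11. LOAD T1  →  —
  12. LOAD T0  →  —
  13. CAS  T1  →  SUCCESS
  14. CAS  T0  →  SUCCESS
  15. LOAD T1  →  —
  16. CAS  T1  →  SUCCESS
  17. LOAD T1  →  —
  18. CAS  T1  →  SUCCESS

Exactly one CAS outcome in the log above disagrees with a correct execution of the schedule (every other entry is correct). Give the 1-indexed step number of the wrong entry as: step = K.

Correct run:
#1 T0 reads 0
#2 T1 reads 0
#3 T1 CAS(0→1) writes; counter now 1
#4 T1 reads 1
#5 T0 CAS(0→1) fails; counter now 1
#6 T0 reads 1
#7 T0 CAS(1→2) writes; counter now 2
#8 T0 reads 2
#9 T1 CAS(1→2) fails; counter now 2
#10 T0 CAS(2→3) writes; counter now 3
#11 T1 reads 3
#12 T0 reads 3
#13 T1 CAS(3→4) writes; counter now 4
#14 T0 CAS(3→4) fails; counter now 4
#15 T1 reads 4
#16 T1 CAS(4→5) writes; counter now 5
#17 T1 reads 5
#18 T1 CAS(5→6) writes; counter now 6
Flip is step 14.

step = 14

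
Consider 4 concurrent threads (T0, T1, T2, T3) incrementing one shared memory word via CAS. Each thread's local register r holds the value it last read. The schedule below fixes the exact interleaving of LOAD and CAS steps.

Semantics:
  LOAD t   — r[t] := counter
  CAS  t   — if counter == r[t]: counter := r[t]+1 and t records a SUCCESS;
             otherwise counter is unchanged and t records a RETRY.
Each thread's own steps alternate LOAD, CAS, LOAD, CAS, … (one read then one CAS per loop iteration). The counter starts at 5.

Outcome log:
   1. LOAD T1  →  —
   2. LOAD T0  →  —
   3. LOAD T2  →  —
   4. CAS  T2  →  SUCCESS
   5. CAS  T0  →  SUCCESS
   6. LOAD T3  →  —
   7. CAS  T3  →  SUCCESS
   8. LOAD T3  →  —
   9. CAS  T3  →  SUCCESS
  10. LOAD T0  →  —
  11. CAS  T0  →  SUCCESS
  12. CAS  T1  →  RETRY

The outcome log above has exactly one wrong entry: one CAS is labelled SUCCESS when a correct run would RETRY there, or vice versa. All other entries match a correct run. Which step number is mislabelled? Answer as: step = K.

step = 5

Correct run:
1. LOAD T1 → mem=5 r[T1]=5 [LOAD]
2. LOAD T0 → mem=5 r[T0]=5 [LOAD]
3. LOAD T2 → mem=5 r[T2]=5 [LOAD]
4. CAS T2 → mem=6 r[T2]=5 [OK]
5. CAS T0 → mem=6 r[T0]=5 [RETRY]
6. LOAD T3 → mem=6 r[T3]=6 [LOAD]
7. CAS T3 → mem=7 r[T3]=6 [OK]
8. LOAD T3 → mem=7 r[T3]=7 [LOAD]
9. CAS T3 → mem=8 r[T3]=7 [OK]
10. LOAD T0 → mem=8 r[T0]=8 [LOAD]
11. CAS T0 → mem=9 r[T0]=8 [OK]
12. CAS T1 → mem=9 r[T1]=5 [RETRY]
Flip is step 5.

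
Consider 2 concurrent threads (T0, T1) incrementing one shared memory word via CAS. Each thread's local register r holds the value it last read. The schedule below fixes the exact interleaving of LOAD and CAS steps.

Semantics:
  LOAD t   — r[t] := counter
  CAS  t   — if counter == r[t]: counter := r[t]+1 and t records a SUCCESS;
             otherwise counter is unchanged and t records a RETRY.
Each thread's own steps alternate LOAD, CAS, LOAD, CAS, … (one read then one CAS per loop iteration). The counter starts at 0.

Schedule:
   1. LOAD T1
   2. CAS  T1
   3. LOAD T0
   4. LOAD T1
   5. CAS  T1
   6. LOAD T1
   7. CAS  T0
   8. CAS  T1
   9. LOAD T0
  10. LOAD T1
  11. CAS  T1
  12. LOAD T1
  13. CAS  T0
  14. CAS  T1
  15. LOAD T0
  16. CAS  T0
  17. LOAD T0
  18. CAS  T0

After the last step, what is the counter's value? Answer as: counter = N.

[1] T1.load  rd  (counter 0, T1.r 0)
[2] T1.cas  hit  (counter 1, T1.r 0)
[3] T0.load  rd  (counter 1, T0.r 1)
[4] T1.load  rd  (counter 1, T1.r 1)
[5] T1.cas  hit  (counter 2, T1.r 1)
[6] T1.load  rd  (counter 2, T1.r 2)
[7] T0.cas  miss  (counter 2, T0.r 1)
[8] T1.cas  hit  (counter 3, T1.r 2)
[9] T0.load  rd  (counter 3, T0.r 3)
[10] T1.load  rd  (counter 3, T1.r 3)
[11] T1.cas  hit  (counter 4, T1.r 3)
[12] T1.load  rd  (counter 4, T1.r 4)
[13] T0.cas  miss  (counter 4, T0.r 3)
[14] T1.cas  hit  (counter 5, T1.r 4)
[15] T0.load  rd  (counter 5, T0.r 5)
[16] T0.cas  hit  (counter 6, T0.r 5)
[17] T0.load  rd  (counter 6, T0.r 6)
[18] T0.cas  hit  (counter 7, T0.r 6)

counter = 7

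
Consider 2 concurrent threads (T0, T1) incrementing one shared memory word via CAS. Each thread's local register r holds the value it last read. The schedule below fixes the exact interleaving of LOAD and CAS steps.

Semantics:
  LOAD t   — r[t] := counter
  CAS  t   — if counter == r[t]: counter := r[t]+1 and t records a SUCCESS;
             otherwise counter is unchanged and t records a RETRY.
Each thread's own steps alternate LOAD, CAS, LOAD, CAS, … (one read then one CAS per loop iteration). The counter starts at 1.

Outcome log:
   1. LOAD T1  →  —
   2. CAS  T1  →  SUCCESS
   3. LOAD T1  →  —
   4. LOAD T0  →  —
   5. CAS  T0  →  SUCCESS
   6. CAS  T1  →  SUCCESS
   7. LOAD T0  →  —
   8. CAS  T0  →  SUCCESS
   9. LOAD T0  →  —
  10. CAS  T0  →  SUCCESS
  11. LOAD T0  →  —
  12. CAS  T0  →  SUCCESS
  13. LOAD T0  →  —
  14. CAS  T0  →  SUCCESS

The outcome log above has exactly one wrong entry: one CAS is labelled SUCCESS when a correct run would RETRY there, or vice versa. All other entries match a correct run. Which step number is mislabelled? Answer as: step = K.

step = 6

Correct run:
[1] T1.load  rd  (counter 1, T1.r 1)
[2] T1.cas  hit  (counter 2, T1.r 1)
[3] T1.load  rd  (counter 2, T1.r 2)
[4] T0.load  rd  (counter 2, T0.r 2)
[5] T0.cas  hit  (counter 3, T0.r 2)
[6] T1.cas  miss  (counter 3, T1.r 2)
[7] T0.load  rd  (counter 3, T0.r 3)
[8] T0.cas  hit  (counter 4, T0.r 3)
[9] T0.load  rd  (counter 4, T0.r 4)
[10] T0.cas  hit  (counter 5, T0.r 4)
[11] T0.load  rd  (counter 5, T0.r 5)
[12] T0.cas  hit  (counter 6, T0.r 5)
[13] T0.load  rd  (counter 6, T0.r 6)
[14] T0.cas  hit  (counter 7, T0.r 6)
Mismatch at 6.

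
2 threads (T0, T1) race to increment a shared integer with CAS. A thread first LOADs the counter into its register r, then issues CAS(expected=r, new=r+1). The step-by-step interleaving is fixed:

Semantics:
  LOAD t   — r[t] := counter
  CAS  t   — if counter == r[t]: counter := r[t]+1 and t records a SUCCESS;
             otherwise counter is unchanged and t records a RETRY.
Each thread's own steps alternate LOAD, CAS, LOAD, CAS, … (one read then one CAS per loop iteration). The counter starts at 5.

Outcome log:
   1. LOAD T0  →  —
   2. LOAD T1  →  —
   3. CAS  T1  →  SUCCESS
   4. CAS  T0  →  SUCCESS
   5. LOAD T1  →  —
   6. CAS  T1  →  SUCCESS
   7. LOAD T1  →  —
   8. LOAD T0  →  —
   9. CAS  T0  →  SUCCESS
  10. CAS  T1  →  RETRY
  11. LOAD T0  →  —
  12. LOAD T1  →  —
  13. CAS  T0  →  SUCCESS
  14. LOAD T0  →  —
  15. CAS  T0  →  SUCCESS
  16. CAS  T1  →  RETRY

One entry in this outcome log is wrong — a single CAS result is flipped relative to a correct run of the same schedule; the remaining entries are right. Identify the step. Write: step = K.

step = 4

Re-executing:
#1 T0 reads 5
#2 T1 reads 5
#3 T1 CAS(5→6) writes; counter now 6
#4 T0 CAS(5→6) fails; counter now 6
#5 T1 reads 6
#6 T1 CAS(6→7) writes; counter now 7
#7 T1 reads 7
#8 T0 reads 7
#9 T0 CAS(7→8) writes; counter now 8
#10 T1 CAS(7→8) fails; counter now 8
#11 T0 reads 8
#12 T1 reads 8
#13 T0 CAS(8→9) writes; counter now 9
#14 T0 reads 9
#15 T0 CAS(9→10) writes; counter now 10
#16 T1 CAS(8→9) fails; counter now 10
Log disagrees first at step 4.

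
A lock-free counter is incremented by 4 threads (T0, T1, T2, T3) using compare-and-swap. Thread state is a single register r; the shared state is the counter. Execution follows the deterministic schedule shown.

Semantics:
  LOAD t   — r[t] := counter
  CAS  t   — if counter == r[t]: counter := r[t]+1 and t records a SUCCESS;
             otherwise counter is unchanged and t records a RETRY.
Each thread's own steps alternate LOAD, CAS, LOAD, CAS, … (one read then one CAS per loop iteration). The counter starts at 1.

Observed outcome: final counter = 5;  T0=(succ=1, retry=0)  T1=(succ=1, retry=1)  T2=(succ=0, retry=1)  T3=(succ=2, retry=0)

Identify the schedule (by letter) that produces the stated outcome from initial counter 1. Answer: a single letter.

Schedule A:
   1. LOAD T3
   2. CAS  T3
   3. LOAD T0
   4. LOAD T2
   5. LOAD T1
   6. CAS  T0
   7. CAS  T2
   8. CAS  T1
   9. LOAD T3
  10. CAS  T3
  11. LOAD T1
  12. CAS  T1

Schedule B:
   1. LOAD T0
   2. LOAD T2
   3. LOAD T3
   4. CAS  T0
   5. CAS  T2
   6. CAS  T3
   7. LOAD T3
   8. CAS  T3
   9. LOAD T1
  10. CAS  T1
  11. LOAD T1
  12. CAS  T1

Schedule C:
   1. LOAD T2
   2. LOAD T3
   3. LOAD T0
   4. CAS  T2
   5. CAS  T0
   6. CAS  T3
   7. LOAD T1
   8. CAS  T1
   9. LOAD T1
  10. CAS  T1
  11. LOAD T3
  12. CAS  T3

A

Simulating candidate A:
   1) LOAD T3:  M=1  r_T3=1
   2) CAS  T3:  M=2  r_T3=1 ✓
   3) LOAD T0:  M=2  r_T0=2
   4) LOAD T2:  M=2  r_T2=2
   5) LOAD T1:  M=2  r_T1=2
   6) CAS  T0:  M=3  r_T0=2 ✓
   7) CAS  T2:  M=3  r_T2=2 ✗
   8) CAS  T1:  M=3  r_T1=2 ✗
   9) LOAD T3:  M=3  r_T3=3
  10) CAS  T3:  M=4  r_T3=3 ✓
  11) LOAD T1:  M=4  r_T1=4
  12) CAS  T1:  M=5  r_T1=4 ✓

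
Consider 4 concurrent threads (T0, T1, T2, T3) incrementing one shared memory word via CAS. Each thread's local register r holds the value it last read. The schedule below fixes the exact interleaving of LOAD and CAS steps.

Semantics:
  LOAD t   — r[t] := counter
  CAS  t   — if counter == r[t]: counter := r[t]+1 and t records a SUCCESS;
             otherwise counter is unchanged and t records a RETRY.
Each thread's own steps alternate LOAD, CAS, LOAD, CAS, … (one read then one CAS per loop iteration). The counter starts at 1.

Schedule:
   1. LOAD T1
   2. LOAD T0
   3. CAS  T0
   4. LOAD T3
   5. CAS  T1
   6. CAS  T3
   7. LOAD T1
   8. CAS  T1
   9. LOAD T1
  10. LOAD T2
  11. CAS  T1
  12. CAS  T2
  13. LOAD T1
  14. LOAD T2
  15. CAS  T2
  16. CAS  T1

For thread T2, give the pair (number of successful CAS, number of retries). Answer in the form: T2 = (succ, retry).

step 1: T1 LOAD ⇒ load; ctr=1 reg=1
step 2: T0 LOAD ⇒ load; ctr=1 reg=1
step 3: T0 CAS ⇒ ok; ctr=2 reg=1
step 4: T3 LOAD ⇒ load; ctr=2 reg=2
step 5: T1 CAS ⇒ retry; ctr=2 reg=1
step 6: T3 CAS ⇒ ok; ctr=3 reg=2
step 7: T1 LOAD ⇒ load; ctr=3 reg=3
step 8: T1 CAS ⇒ ok; ctr=4 reg=3
step 9: T1 LOAD ⇒ load; ctr=4 reg=4
step 10: T2 LOAD ⇒ load; ctr=4 reg=4
step 11: T1 CAS ⇒ ok; ctr=5 reg=4
step 12: T2 CAS ⇒ retry; ctr=5 reg=4
step 13: T1 LOAD ⇒ load; ctr=5 reg=5
step 14: T2 LOAD ⇒ load; ctr=5 reg=5
step 15: T2 CAS ⇒ ok; ctr=6 reg=5
step 16: T1 CAS ⇒ retry; ctr=6 reg=5

T2 = (1, 1)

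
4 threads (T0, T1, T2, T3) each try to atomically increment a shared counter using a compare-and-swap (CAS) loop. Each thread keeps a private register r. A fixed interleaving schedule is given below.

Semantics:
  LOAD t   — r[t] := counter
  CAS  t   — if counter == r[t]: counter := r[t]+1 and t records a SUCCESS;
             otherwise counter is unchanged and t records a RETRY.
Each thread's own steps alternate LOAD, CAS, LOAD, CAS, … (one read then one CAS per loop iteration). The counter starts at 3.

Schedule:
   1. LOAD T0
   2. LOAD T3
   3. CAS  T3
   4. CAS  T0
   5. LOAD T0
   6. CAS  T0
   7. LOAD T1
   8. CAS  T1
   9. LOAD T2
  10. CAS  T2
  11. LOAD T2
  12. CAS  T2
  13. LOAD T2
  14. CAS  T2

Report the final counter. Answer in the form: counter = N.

counter = 9

#1 T0 reads 3
#2 T3 reads 3
#3 T3 CAS(3→4) writes; counter now 4
#4 T0 CAS(3→4) fails; counter now 4
#5 T0 reads 4
#6 T0 CAS(4→5) writes; counter now 5
#7 T1 reads 5
#8 T1 CAS(5→6) writes; counter now 6
#9 T2 reads 6
#10 T2 CAS(6→7) writes; counter now 7
#11 T2 reads 7
#12 T2 CAS(7→8) writes; counter now 8
#13 T2 reads 8
#14 T2 CAS(8→9) writes; counter now 9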